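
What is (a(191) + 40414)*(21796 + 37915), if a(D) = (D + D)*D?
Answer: 6769794336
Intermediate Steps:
a(D) = 2*D² (a(D) = (2*D)*D = 2*D²)
(a(191) + 40414)*(21796 + 37915) = (2*191² + 40414)*(21796 + 37915) = (2*36481 + 40414)*59711 = (72962 + 40414)*59711 = 113376*59711 = 6769794336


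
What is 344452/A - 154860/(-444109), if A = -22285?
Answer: -149523178168/9896969065 ≈ -15.108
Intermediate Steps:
344452/A - 154860/(-444109) = 344452/(-22285) - 154860/(-444109) = 344452*(-1/22285) - 154860*(-1/444109) = -344452/22285 + 154860/444109 = -149523178168/9896969065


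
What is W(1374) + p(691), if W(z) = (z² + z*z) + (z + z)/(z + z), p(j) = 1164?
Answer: 3776917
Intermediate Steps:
W(z) = 1 + 2*z² (W(z) = (z² + z²) + (2*z)/((2*z)) = 2*z² + (2*z)*(1/(2*z)) = 2*z² + 1 = 1 + 2*z²)
W(1374) + p(691) = (1 + 2*1374²) + 1164 = (1 + 2*1887876) + 1164 = (1 + 3775752) + 1164 = 3775753 + 1164 = 3776917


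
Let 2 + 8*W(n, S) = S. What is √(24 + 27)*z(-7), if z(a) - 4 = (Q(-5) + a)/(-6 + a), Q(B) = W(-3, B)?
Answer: 479*√51/104 ≈ 32.892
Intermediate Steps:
W(n, S) = -¼ + S/8
Q(B) = -¼ + B/8
z(a) = 4 + (-7/8 + a)/(-6 + a) (z(a) = 4 + ((-¼ + (⅛)*(-5)) + a)/(-6 + a) = 4 + ((-¼ - 5/8) + a)/(-6 + a) = 4 + (-7/8 + a)/(-6 + a))
√(24 + 27)*z(-7) = √(24 + 27)*((-199 + 40*(-7))/(8*(-6 - 7))) = √51*((⅛)*(-199 - 280)/(-13)) = √51*((⅛)*(-1/13)*(-479)) = √51*(479/104) = 479*√51/104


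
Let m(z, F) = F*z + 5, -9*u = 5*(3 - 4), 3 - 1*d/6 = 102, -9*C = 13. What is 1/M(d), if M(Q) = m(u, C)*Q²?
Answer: 1/1481040 ≈ 6.7520e-7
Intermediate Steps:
C = -13/9 (C = -⅑*13 = -13/9 ≈ -1.4444)
d = -594 (d = 18 - 6*102 = 18 - 612 = -594)
u = 5/9 (u = -5*(3 - 4)/9 = -5*(-1)/9 = -⅑*(-5) = 5/9 ≈ 0.55556)
m(z, F) = 5 + F*z
M(Q) = 340*Q²/81 (M(Q) = (5 - 13/9*5/9)*Q² = (5 - 65/81)*Q² = 340*Q²/81)
1/M(d) = 1/((340/81)*(-594)²) = 1/((340/81)*352836) = 1/1481040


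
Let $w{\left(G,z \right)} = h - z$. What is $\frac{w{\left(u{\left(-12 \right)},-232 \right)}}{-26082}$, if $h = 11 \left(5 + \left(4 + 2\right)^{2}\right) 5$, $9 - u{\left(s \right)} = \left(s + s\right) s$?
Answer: $- \frac{829}{8694} \approx -0.095353$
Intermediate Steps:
$u{\left(s \right)} = 9 - 2 s^{2}$ ($u{\left(s \right)} = 9 - \left(s + s\right) s = 9 - 2 s s = 9 - 2 s^{2}$)
$h = 2255$ ($h = 11 \left(5 + 6^{2}\right) 5 = 11 \left(5 + 36\right) 5 = 11 \cdot 41 \cdot 5 = 11 \cdot 205 = 2255$)
$w{\left(G,z \right)} = 2255 - z$
$\frac{w{\left(u{\left(-12 \right)},-232 \right)}}{-26082} = \frac{2255 - -232}{-26082} = \left(2255 + 232\right) \left(- \frac{1}{26082}\right) = 2487 \left(- \frac{1}{26082}\right) = - \frac{829}{8694}$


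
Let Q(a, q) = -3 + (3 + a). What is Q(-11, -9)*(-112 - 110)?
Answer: 2442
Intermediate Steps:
Q(a, q) = a
Q(-11, -9)*(-112 - 110) = -11*(-112 - 110) = -11*(-222) = 2442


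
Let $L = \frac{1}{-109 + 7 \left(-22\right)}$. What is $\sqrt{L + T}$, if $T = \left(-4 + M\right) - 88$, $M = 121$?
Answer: $\frac{\sqrt{2005638}}{263} \approx 5.3848$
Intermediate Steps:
$T = 29$ ($T = \left(-4 + 121\right) - 88 = 117 - 88 = 29$)
$L = - \frac{1}{263}$ ($L = \frac{1}{-109 - 154} = \frac{1}{-263} = - \frac{1}{263} \approx -0.0038023$)
$\sqrt{L + T} = \sqrt{- \frac{1}{263} + 29} = \sqrt{\frac{7626}{263}} = \frac{\sqrt{2005638}}{263}$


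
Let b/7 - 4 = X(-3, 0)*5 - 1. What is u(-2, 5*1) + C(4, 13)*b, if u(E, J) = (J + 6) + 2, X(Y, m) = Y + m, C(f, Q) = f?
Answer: -323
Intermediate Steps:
u(E, J) = 8 + J (u(E, J) = (6 + J) + 2 = 8 + J)
b = -84 (b = 28 + 7*((-3 + 0)*5 - 1) = 28 + 7*(-3*5 - 1) = 28 + 7*(-15 - 1) = 28 + 7*(-16) = 28 - 112 = -84)
u(-2, 5*1) + C(4, 13)*b = (8 + 5*1) + 4*(-84) = (8 + 5) - 336 = 13 - 336 = -323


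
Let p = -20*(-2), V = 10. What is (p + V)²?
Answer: 2500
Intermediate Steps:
p = 40
(p + V)² = (40 + 10)² = 50² = 2500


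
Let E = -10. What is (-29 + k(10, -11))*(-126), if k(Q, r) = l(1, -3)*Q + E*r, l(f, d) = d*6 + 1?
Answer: 11214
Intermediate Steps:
l(f, d) = 1 + 6*d (l(f, d) = 6*d + 1 = 1 + 6*d)
k(Q, r) = -17*Q - 10*r (k(Q, r) = (1 + 6*(-3))*Q - 10*r = (1 - 18)*Q - 10*r = -17*Q - 10*r)
(-29 + k(10, -11))*(-126) = (-29 + (-17*10 - 10*(-11)))*(-126) = (-29 + (-170 + 110))*(-126) = (-29 - 60)*(-126) = -89*(-126) = 11214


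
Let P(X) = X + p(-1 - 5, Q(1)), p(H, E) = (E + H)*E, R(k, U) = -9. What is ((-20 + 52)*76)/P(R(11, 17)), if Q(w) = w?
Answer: -1216/7 ≈ -173.71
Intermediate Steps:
p(H, E) = E*(E + H)
P(X) = -5 + X (P(X) = X + 1*(1 + (-1 - 5)) = X + 1*(1 - 6) = X + 1*(-5) = X - 5 = -5 + X)
((-20 + 52)*76)/P(R(11, 17)) = ((-20 + 52)*76)/(-5 - 9) = (32*76)/(-14) = 2432*(-1/14) = -1216/7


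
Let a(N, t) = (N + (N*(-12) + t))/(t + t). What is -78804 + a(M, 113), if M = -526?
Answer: -17803805/226 ≈ -78778.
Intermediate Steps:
a(N, t) = (t - 11*N)/(2*t) (a(N, t) = (N + (-12*N + t))/((2*t)) = (N + (t - 12*N))*(1/(2*t)) = (t - 11*N)*(1/(2*t)) = (t - 11*N)/(2*t))
-78804 + a(M, 113) = -78804 + (½)*(113 - 11*(-526))/113 = -78804 + (½)*(1/113)*(113 + 5786) = -78804 + (½)*(1/113)*5899 = -78804 + 5899/226 = -17803805/226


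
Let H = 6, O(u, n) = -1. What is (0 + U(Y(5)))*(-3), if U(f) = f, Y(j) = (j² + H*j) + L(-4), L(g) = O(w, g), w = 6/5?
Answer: -162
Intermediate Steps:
w = 6/5 (w = 6*(⅕) = 6/5 ≈ 1.2000)
L(g) = -1
Y(j) = -1 + j² + 6*j (Y(j) = (j² + 6*j) - 1 = -1 + j² + 6*j)
(0 + U(Y(5)))*(-3) = (0 + (-1 + 5² + 6*5))*(-3) = (0 + (-1 + 25 + 30))*(-3) = (0 + 54)*(-3) = 54*(-3) = -162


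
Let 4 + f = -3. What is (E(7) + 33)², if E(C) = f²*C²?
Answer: 5924356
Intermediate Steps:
f = -7 (f = -4 - 3 = -7)
E(C) = 49*C² (E(C) = (-7)²*C² = 49*C²)
(E(7) + 33)² = (49*7² + 33)² = (49*49 + 33)² = (2401 + 33)² = 2434² = 5924356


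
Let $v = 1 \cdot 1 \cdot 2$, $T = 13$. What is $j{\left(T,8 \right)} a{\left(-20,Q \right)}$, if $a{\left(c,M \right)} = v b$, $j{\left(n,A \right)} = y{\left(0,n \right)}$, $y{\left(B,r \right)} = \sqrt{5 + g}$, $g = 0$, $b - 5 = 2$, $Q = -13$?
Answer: $14 \sqrt{5} \approx 31.305$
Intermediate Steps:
$b = 7$ ($b = 5 + 2 = 7$)
$v = 2$ ($v = 1 \cdot 2 = 2$)
$y{\left(B,r \right)} = \sqrt{5}$ ($y{\left(B,r \right)} = \sqrt{5 + 0} = \sqrt{5}$)
$j{\left(n,A \right)} = \sqrt{5}$
$a{\left(c,M \right)} = 14$ ($a{\left(c,M \right)} = 2 \cdot 7 = 14$)
$j{\left(T,8 \right)} a{\left(-20,Q \right)} = \sqrt{5} \cdot 14 = 14 \sqrt{5}$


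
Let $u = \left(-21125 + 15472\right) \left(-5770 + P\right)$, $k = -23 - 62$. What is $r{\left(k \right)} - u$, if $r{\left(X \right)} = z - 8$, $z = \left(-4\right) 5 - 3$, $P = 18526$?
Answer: $72109637$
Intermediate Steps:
$k = -85$
$u = -72109668$ ($u = \left(-21125 + 15472\right) \left(-5770 + 18526\right) = \left(-5653\right) 12756 = -72109668$)
$z = -23$ ($z = -20 - 3 = -23$)
$r{\left(X \right)} = -31$ ($r{\left(X \right)} = -23 - 8 = -31$)
$r{\left(k \right)} - u = -31 - -72109668 = -31 + 72109668 = 72109637$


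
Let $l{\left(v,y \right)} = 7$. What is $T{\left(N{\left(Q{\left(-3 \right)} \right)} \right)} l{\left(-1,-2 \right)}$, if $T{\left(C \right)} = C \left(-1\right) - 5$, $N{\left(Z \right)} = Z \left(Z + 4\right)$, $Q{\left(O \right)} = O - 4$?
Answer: $-182$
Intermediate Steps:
$Q{\left(O \right)} = -4 + O$
$N{\left(Z \right)} = Z \left(4 + Z\right)$
$T{\left(C \right)} = -5 - C$ ($T{\left(C \right)} = - C - 5 = -5 - C$)
$T{\left(N{\left(Q{\left(-3 \right)} \right)} \right)} l{\left(-1,-2 \right)} = \left(-5 - \left(-4 - 3\right) \left(4 - 7\right)\right) 7 = \left(-5 - - 7 \left(4 - 7\right)\right) 7 = \left(-5 - \left(-7\right) \left(-3\right)\right) 7 = \left(-5 - 21\right) 7 = \left(-26\right) 7 = -182$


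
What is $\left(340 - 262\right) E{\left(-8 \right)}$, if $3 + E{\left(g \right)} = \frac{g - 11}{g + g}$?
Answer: $- \frac{1131}{8} \approx -141.38$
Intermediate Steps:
$E{\left(g \right)} = -3 + \frac{-11 + g}{2 g}$ ($E{\left(g \right)} = -3 + \frac{g - 11}{g + g} = -3 + \frac{-11 + g}{2 g}$)
$\left(340 - 262\right) E{\left(-8 \right)} = \left(340 - 262\right) \frac{-11 - -40}{2 \left(-8\right)} = 78 \cdot \frac{1}{2} \left(- \frac{1}{8}\right) \left(-11 + 40\right) = 78 \cdot \frac{1}{2} \left(- \frac{1}{8}\right) 29 = 78 \left(- \frac{29}{16}\right) = - \frac{1131}{8}$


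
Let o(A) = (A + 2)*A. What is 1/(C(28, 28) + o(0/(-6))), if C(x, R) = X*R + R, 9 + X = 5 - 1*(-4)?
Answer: 1/28 ≈ 0.035714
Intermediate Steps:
X = 0 (X = -9 + (5 - 1*(-4)) = -9 + (5 + 4) = -9 + 9 = 0)
o(A) = A*(2 + A) (o(A) = (2 + A)*A = A*(2 + A))
C(x, R) = R (C(x, R) = 0*R + R = 0 + R = R)
1/(C(28, 28) + o(0/(-6))) = 1/(28 + (0/(-6))*(2 + 0/(-6))) = 1/(28 + (0*(-⅙))*(2 + 0*(-⅙))) = 1/(28 + 0*(2 + 0)) = 1/(28 + 0*2) = 1/(28 + 0) = 1/28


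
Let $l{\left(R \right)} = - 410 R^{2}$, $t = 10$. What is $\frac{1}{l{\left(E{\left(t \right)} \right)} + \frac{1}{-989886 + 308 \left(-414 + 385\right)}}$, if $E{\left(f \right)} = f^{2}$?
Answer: $- \frac{998818}{4095153800001} \approx -2.439 \cdot 10^{-7}$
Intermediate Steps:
$\frac{1}{l{\left(E{\left(t \right)} \right)} + \frac{1}{-989886 + 308 \left(-414 + 385\right)}} = \frac{1}{- 410 \left(10^{2}\right)^{2} + \frac{1}{-989886 + 308 \left(-414 + 385\right)}} = \frac{1}{- 410 \cdot 100^{2} + \frac{1}{-989886 + 308 \left(-29\right)}} = \frac{1}{\left(-410\right) 10000 + \frac{1}{-989886 - 8932}} = \frac{1}{-4100000 + \frac{1}{-998818}} = \frac{1}{-4100000 - \frac{1}{998818}} = \frac{1}{- \frac{4095153800001}{998818}} = - \frac{998818}{4095153800001}$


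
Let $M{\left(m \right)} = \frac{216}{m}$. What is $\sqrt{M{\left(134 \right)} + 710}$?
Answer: $\frac{\sqrt{3194426}}{67} \approx 26.676$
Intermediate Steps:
$\sqrt{M{\left(134 \right)} + 710} = \sqrt{\frac{216}{134} + 710} = \sqrt{216 \cdot \frac{1}{134} + 710} = \sqrt{\frac{108}{67} + 710} = \sqrt{\frac{47678}{67}} = \frac{\sqrt{3194426}}{67}$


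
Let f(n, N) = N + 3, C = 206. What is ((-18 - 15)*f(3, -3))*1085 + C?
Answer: 206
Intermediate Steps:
f(n, N) = 3 + N
((-18 - 15)*f(3, -3))*1085 + C = ((-18 - 15)*(3 - 3))*1085 + 206 = -33*0*1085 + 206 = 0*1085 + 206 = 0 + 206 = 206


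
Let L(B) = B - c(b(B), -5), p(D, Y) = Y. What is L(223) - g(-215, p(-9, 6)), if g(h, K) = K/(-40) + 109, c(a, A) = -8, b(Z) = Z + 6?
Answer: 2443/20 ≈ 122.15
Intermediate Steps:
b(Z) = 6 + Z
L(B) = 8 + B (L(B) = B - 1*(-8) = B + 8 = 8 + B)
g(h, K) = 109 - K/40 (g(h, K) = K*(-1/40) + 109 = -K/40 + 109 = 109 - K/40)
L(223) - g(-215, p(-9, 6)) = (8 + 223) - (109 - 1/40*6) = 231 - (109 - 3/20) = 231 - 1*2177/20 = 231 - 2177/20 = 2443/20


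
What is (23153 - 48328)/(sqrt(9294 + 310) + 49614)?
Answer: -25175/49712 ≈ -0.50642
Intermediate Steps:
(23153 - 48328)/(sqrt(9294 + 310) + 49614) = -25175/(sqrt(9604) + 49614) = -25175/(98 + 49614) = -25175/49712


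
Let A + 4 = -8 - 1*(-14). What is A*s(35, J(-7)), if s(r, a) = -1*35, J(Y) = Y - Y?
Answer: -70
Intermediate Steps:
J(Y) = 0
s(r, a) = -35
A = 2 (A = -4 + (-8 - 1*(-14)) = -4 + (-8 + 14) = -4 + 6 = 2)
A*s(35, J(-7)) = 2*(-35) = -70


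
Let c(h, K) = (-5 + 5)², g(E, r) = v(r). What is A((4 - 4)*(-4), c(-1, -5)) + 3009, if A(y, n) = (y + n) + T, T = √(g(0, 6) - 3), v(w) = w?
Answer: 3009 + √3 ≈ 3010.7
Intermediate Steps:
g(E, r) = r
c(h, K) = 0 (c(h, K) = 0² = 0)
T = √3 (T = √(6 - 3) = √3 ≈ 1.7320)
A(y, n) = n + y + √3 (A(y, n) = (y + n) + √3 = (n + y) + √3 = n + y + √3)
A((4 - 4)*(-4), c(-1, -5)) + 3009 = (0 + (4 - 4)*(-4) + √3) + 3009 = (0 + 0*(-4) + √3) + 3009 = (0 + 0 + √3) + 3009 = √3 + 3009 = 3009 + √3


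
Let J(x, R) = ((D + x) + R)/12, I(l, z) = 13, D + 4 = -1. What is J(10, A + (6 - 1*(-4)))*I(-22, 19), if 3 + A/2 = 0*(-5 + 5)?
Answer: 39/4 ≈ 9.7500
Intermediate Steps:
D = -5 (D = -4 - 1 = -5)
A = -6 (A = -6 + 2*(0*(-5 + 5)) = -6 + 2*(0*0) = -6 + 2*0 = -6 + 0 = -6)
J(x, R) = -5/12 + R/12 + x/12 (J(x, R) = ((-5 + x) + R)/12 = (-5 + R + x)*(1/12) = -5/12 + R/12 + x/12)
J(10, A + (6 - 1*(-4)))*I(-22, 19) = (-5/12 + (-6 + (6 - 1*(-4)))/12 + (1/12)*10)*13 = (-5/12 + (-6 + (6 + 4))/12 + 5/6)*13 = (-5/12 + (-6 + 10)/12 + 5/6)*13 = (-5/12 + (1/12)*4 + 5/6)*13 = (-5/12 + 1/3 + 5/6)*13 = (3/4)*13 = 39/4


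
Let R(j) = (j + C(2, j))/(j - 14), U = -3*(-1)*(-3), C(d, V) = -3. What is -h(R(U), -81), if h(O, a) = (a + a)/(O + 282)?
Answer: 207/361 ≈ 0.57341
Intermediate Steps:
U = -9 (U = 3*(-3) = -9)
R(j) = (-3 + j)/(-14 + j) (R(j) = (j - 3)/(j - 14) = (-3 + j)/(-14 + j))
h(O, a) = 2*a/(282 + O) (h(O, a) = (2*a)/(282 + O) = 2*a/(282 + O))
-h(R(U), -81) = -2*(-81)/(282 + (-3 - 9)/(-14 - 9)) = -2*(-81)/(282 - 12/(-23)) = -2*(-81)/(282 - 1/23*(-12)) = -2*(-81)/(282 + 12/23) = -2*(-81)/6498/23 = -2*(-81)*23/6498 = -1*(-207/361) = 207/361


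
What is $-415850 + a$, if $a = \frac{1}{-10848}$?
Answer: $- \frac{4511140801}{10848} \approx -4.1585 \cdot 10^{5}$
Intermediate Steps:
$a = - \frac{1}{10848} \approx -9.2183 \cdot 10^{-5}$
$-415850 + a = -415850 - \frac{1}{10848} = - \frac{4511140801}{10848}$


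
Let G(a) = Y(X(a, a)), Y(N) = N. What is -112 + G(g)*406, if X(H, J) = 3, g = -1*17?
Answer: 1106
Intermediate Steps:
g = -17
G(a) = 3
-112 + G(g)*406 = -112 + 3*406 = -112 + 1218 = 1106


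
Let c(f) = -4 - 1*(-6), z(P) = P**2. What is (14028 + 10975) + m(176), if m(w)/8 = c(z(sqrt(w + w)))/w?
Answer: 275034/11 ≈ 25003.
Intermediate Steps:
c(f) = 2 (c(f) = -4 + 6 = 2)
m(w) = 16/w (m(w) = 8*(2/w) = 16/w)
(14028 + 10975) + m(176) = (14028 + 10975) + 16/176 = 25003 + 16*(1/176) = 25003 + 1/11 = 275034/11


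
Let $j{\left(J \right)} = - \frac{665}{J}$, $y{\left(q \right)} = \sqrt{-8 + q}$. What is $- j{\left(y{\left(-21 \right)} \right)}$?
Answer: $- \frac{665 i \sqrt{29}}{29} \approx - 123.49 i$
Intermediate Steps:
$- j{\left(y{\left(-21 \right)} \right)} = - \frac{-665}{\sqrt{-8 - 21}} = - \frac{-665}{\sqrt{-29}} = - \frac{-665}{i \sqrt{29}} = - \left(-665\right) \left(- \frac{i \sqrt{29}}{29}\right) = - \frac{665 i \sqrt{29}}{29}$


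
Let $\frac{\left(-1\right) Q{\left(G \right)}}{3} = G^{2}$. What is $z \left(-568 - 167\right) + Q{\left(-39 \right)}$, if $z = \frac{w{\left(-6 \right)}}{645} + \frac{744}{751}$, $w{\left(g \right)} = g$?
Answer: $- \frac{170646285}{32293} \approx -5284.3$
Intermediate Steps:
$z = \frac{158458}{161465}$ ($z = - \frac{6}{645} + \frac{744}{751} = \left(-6\right) \frac{1}{645} + 744 \cdot \frac{1}{751} = - \frac{2}{215} + \frac{744}{751} = \frac{158458}{161465} \approx 0.98138$)
$Q{\left(G \right)} = - 3 G^{2}$
$z \left(-568 - 167\right) + Q{\left(-39 \right)} = \frac{158458 \left(-568 - 167\right)}{161465} - 3 \left(-39\right)^{2} = \frac{158458 \left(-568 - 167\right)}{161465} - 4563 = \frac{158458}{161465} \left(-735\right) - 4563 = - \frac{23293326}{32293} - 4563 = - \frac{170646285}{32293}$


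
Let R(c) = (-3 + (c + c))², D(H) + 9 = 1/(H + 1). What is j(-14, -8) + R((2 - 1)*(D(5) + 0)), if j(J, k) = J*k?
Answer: 4852/9 ≈ 539.11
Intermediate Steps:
D(H) = -9 + 1/(1 + H) (D(H) = -9 + 1/(H + 1) = -9 + 1/(1 + H))
R(c) = (-3 + 2*c)²
j(-14, -8) + R((2 - 1)*(D(5) + 0)) = -14*(-8) + (-3 + 2*((2 - 1)*((-8 - 9*5)/(1 + 5) + 0)))² = 112 + (-3 + 2*(1*((-8 - 45)/6 + 0)))² = 112 + (-3 + 2*(1*((⅙)*(-53) + 0)))² = 112 + (-3 + 2*(1*(-53/6 + 0)))² = 112 + (-3 + 2*(1*(-53/6)))² = 112 + (-3 + 2*(-53/6))² = 112 + (-3 - 53/3)² = 112 + (-62/3)² = 112 + 3844/9 = 4852/9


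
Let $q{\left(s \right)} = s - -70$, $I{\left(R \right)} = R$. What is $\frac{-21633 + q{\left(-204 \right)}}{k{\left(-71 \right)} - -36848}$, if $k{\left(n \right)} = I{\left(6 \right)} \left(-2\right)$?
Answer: $- \frac{21767}{36836} \approx -0.59092$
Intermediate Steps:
$k{\left(n \right)} = -12$ ($k{\left(n \right)} = 6 \left(-2\right) = -12$)
$q{\left(s \right)} = 70 + s$ ($q{\left(s \right)} = s + 70 = 70 + s$)
$\frac{-21633 + q{\left(-204 \right)}}{k{\left(-71 \right)} - -36848} = \frac{-21633 + \left(70 - 204\right)}{-12 - -36848} = \frac{-21633 - 134}{-12 + 36848} = - \frac{21767}{36836}$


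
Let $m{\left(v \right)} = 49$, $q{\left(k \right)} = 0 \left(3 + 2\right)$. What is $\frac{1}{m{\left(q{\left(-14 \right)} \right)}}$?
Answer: $\frac{1}{49} \approx 0.020408$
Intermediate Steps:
$q{\left(k \right)} = 0$ ($q{\left(k \right)} = 0 \cdot 5 = 0$)
$\frac{1}{m{\left(q{\left(-14 \right)} \right)}} = \frac{1}{49}$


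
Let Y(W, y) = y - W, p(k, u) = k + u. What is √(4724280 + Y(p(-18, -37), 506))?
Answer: √4724841 ≈ 2173.7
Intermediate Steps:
√(4724280 + Y(p(-18, -37), 506)) = √(4724280 + (506 - (-18 - 37))) = √(4724280 + (506 - 1*(-55))) = √(4724280 + (506 + 55)) = √(4724280 + 561) = √4724841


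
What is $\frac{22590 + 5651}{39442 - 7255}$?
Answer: $\frac{28241}{32187} \approx 0.8774$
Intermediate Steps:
$\frac{22590 + 5651}{39442 - 7255} = \frac{28241}{32187}$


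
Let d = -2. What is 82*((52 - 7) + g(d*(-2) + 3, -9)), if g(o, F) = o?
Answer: 4264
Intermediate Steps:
82*((52 - 7) + g(d*(-2) + 3, -9)) = 82*((52 - 7) + (-2*(-2) + 3)) = 82*(45 + (4 + 3)) = 82*(45 + 7) = 82*52 = 4264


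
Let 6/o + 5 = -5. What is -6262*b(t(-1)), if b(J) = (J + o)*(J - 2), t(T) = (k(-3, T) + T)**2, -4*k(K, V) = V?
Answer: -216039/640 ≈ -337.56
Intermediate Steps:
o = -3/5 (o = 6/(-5 - 5) = 6/(-10) = 6*(-1/10) = -3/5 ≈ -0.60000)
k(K, V) = -V/4
t(T) = 9*T**2/16 (t(T) = (-T/4 + T)**2 = (3*T/4)**2 = 9*T**2/16)
b(J) = (-2 + J)*(-3/5 + J) (b(J) = (J - 3/5)*(J - 2) = (-3/5 + J)*(-2 + J) = (-2 + J)*(-3/5 + J))
-6262*b(t(-1)) = -6262*(6/5 + ((9/16)*(-1)**2)**2 - 117*(-1)**2/80) = -6262*(6/5 + ((9/16)*1)**2 - 117/80) = -6262*(6/5 + (9/16)**2 - 13/5*9/16) = -6262*(6/5 + 81/256 - 117/80) = -6262*69/1280 = -216039/640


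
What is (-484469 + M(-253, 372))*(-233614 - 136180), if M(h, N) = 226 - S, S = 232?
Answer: 179155948150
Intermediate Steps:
M(h, N) = -6 (M(h, N) = 226 - 1*232 = 226 - 232 = -6)
(-484469 + M(-253, 372))*(-233614 - 136180) = (-484469 - 6)*(-233614 - 136180) = -484475*(-369794) = 179155948150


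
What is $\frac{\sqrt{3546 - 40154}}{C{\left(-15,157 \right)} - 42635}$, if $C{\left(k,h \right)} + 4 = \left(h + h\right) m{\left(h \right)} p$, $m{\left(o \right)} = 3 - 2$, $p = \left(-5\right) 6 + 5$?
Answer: $- \frac{16 i \sqrt{143}}{50489} \approx - 0.0037896 i$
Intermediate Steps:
$p = -25$ ($p = -30 + 5 = -25$)
$m{\left(o \right)} = 1$
$C{\left(k,h \right)} = -4 - 50 h$ ($C{\left(k,h \right)} = -4 + \left(h + h\right) 1 \left(-25\right) = -4 + 2 h 1 \left(-25\right) = -4 + 2 h \left(-25\right) = -4 - 50 h$)
$\frac{\sqrt{3546 - 40154}}{C{\left(-15,157 \right)} - 42635} = \frac{\sqrt{3546 - 40154}}{\left(-4 - 7850\right) - 42635} = \frac{\sqrt{-36608}}{\left(-4 - 7850\right) - 42635} = \frac{16 i \sqrt{143}}{-7854 - 42635} = \frac{16 i \sqrt{143}}{-50489} = 16 i \sqrt{143} \left(- \frac{1}{50489}\right) = - \frac{16 i \sqrt{143}}{50489}$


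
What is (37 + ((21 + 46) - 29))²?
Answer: 5625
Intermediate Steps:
(37 + ((21 + 46) - 29))² = (37 + (67 - 29))² = (37 + 38)² = 75² = 5625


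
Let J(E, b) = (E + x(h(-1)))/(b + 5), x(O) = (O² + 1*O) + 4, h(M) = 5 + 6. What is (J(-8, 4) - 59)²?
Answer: 162409/81 ≈ 2005.0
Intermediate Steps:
h(M) = 11
x(O) = 4 + O + O² (x(O) = (O² + O) + 4 = (O + O²) + 4 = 4 + O + O²)
J(E, b) = (136 + E)/(5 + b) (J(E, b) = (E + (4 + 11 + 11²))/(b + 5) = (E + (4 + 11 + 121))/(5 + b) = (E + 136)/(5 + b) = (136 + E)/(5 + b))
(J(-8, 4) - 59)² = ((136 - 8)/(5 + 4) - 59)² = (128/9 - 59)² = (-403/9)² = 162409/81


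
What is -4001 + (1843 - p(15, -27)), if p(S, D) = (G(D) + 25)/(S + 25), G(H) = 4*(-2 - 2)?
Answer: -86329/40 ≈ -2158.2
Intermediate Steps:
G(H) = -16 (G(H) = 4*(-4) = -16)
p(S, D) = 9/(25 + S) (p(S, D) = (-16 + 25)/(S + 25) = 9/(25 + S))
-4001 + (1843 - p(15, -27)) = -4001 + (1843 - 9/(25 + 15)) = -4001 + (1843 - 9/40) = -4001 + 73711/40 = -86329/40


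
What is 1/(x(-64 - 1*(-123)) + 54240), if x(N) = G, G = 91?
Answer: 1/54331 ≈ 1.8406e-5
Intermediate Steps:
x(N) = 91
1/(x(-64 - 1*(-123)) + 54240) = 1/(91 + 54240) = 1/54331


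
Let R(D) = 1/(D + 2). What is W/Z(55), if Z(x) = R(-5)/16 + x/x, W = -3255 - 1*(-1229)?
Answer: -97248/47 ≈ -2069.1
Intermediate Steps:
W = -2026 (W = -3255 + 1229 = -2026)
R(D) = 1/(2 + D)
Z(x) = 47/48 (Z(x) = 1/((2 - 5)*16) + x/x = (1/16)/(-3) + 1 = -1/3*1/16 + 1 = -1/48 + 1 = 47/48)
W/Z(55) = -2026/47/48 = -2026*48/47 = -97248/47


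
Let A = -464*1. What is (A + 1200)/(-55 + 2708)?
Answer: 736/2653 ≈ 0.27742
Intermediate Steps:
A = -464
(A + 1200)/(-55 + 2708) = (-464 + 1200)/(-55 + 2708) = 736/2653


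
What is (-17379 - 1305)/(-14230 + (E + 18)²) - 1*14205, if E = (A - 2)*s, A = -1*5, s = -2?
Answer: -31262091/2201 ≈ -14204.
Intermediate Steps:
A = -5
E = 14 (E = (-5 - 2)*(-2) = -7*(-2) = 14)
(-17379 - 1305)/(-14230 + (E + 18)²) - 1*14205 = (-17379 - 1305)/(-14230 + (14 + 18)²) - 1*14205 = -18684/(-14230 + 32²) - 14205 = -18684/(-14230 + 1024) - 14205 = -18684/(-13206) - 14205 = -18684*(-1/13206) - 14205 = 3114/2201 - 14205 = -31262091/2201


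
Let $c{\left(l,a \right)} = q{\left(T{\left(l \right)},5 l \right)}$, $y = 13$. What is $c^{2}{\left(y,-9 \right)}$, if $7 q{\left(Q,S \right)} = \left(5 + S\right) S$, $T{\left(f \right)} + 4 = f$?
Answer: $422500$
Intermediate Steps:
$T{\left(f \right)} = -4 + f$
$q{\left(Q,S \right)} = \frac{S \left(5 + S\right)}{7}$ ($q{\left(Q,S \right)} = \frac{\left(5 + S\right) S}{7} = \frac{S \left(5 + S\right)}{7}$)
$c{\left(l,a \right)} = \frac{5 l \left(5 + 5 l\right)}{7}$
$c^{2}{\left(y,-9 \right)} = \left(\frac{25}{7} \cdot 13 \left(1 + 13\right)\right)^{2} = \left(\frac{25}{7} \cdot 13 \cdot 14\right)^{2} = 650^{2} = 422500$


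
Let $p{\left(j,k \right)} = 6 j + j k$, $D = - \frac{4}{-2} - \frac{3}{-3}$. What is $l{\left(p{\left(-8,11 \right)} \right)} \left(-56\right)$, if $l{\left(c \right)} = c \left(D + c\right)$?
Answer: $-1012928$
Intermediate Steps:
$D = 3$ ($D = \left(-4\right) \left(- \frac{1}{2}\right) - -1 = 2 + 1 = 3$)
$l{\left(c \right)} = c \left(3 + c\right)$
$l{\left(p{\left(-8,11 \right)} \right)} \left(-56\right) = - 8 \left(6 + 11\right) \left(3 - 8 \left(6 + 11\right)\right) \left(-56\right) = \left(-8\right) 17 \left(3 - 136\right) \left(-56\right) = - 136 \left(3 - 136\right) \left(-56\right) = \left(-136\right) \left(-133\right) \left(-56\right) = 18088 \left(-56\right) = -1012928$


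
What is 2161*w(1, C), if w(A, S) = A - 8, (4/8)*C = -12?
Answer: -15127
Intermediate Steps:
C = -24 (C = 2*(-12) = -24)
w(A, S) = -8 + A
2161*w(1, C) = 2161*(-8 + 1) = 2161*(-7) = -15127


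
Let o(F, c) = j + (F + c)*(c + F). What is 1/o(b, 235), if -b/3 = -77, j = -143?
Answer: 1/217013 ≈ 4.6080e-6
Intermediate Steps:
b = 231 (b = -3*(-77) = 231)
o(F, c) = -143 + (F + c)² (o(F, c) = -143 + (F + c)*(c + F) = -143 + (F + c)*(F + c) = -143 + (F + c)²)
1/o(b, 235) = 1/(-143 + (231 + 235)²) = 1/(-143 + 466²) = 1/(-143 + 217156) = 1/217013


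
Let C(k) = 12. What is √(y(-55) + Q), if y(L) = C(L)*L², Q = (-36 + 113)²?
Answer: 11*√349 ≈ 205.50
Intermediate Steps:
Q = 5929 (Q = 77² = 5929)
y(L) = 12*L²
√(y(-55) + Q) = √(12*(-55)² + 5929) = √(12*3025 + 5929) = √(36300 + 5929) = √42229 = 11*√349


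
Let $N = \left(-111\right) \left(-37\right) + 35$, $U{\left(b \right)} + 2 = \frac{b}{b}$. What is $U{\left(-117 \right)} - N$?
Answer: $-4143$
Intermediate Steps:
$U{\left(b \right)} = -1$ ($U{\left(b \right)} = -2 + \frac{b}{b} = -2 + 1 = -1$)
$N = 4142$ ($N = 4107 + 35 = 4142$)
$U{\left(-117 \right)} - N = -1 - 4142 = -4143$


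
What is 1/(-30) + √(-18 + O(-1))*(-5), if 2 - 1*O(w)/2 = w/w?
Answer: -1/30 - 20*I ≈ -0.033333 - 20.0*I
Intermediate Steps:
O(w) = 2 (O(w) = 4 - 2*w/w = 4 - 2*1 = 4 - 2 = 2)
1/(-30) + √(-18 + O(-1))*(-5) = 1/(-30) + √(-18 + 2)*(-5) = -1/30 + √(-16)*(-5) = -1/30 + (4*I)*(-5) = -1/30 - 20*I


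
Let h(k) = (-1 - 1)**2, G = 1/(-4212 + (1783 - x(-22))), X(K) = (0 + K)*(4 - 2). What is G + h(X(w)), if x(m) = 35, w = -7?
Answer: 9855/2464 ≈ 3.9996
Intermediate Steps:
X(K) = 2*K (X(K) = K*2 = 2*K)
G = -1/2464 (G = 1/(-4212 + (1783 - 1*35)) = 1/(-4212 + (1783 - 35)) = 1/(-4212 + 1748) = 1/(-2464) = -1/2464 ≈ -0.00040584)
h(k) = 4 (h(k) = (-2)**2 = 4)
G + h(X(w)) = -1/2464 + 4 = 9855/2464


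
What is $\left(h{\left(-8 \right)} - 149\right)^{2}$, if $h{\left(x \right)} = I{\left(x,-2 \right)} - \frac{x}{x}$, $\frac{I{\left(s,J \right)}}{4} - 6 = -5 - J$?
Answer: $19044$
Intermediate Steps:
$I{\left(s,J \right)} = 4 - 4 J$ ($I{\left(s,J \right)} = 24 + 4 \left(-5 - J\right) = 24 - \left(20 + 4 J\right) = 4 - 4 J$)
$h{\left(x \right)} = 11$ ($h{\left(x \right)} = \left(4 - -8\right) - \frac{x}{x} = \left(4 + 8\right) - 1 = 12 - 1 = 11$)
$\left(h{\left(-8 \right)} - 149\right)^{2} = \left(11 - 149\right)^{2} = \left(-138\right)^{2} = 19044$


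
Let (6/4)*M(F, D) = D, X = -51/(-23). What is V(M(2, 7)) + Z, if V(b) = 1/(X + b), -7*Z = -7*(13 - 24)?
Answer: -5156/475 ≈ -10.855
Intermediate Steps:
X = 51/23 (X = -51*(-1/23) = 51/23 ≈ 2.2174)
M(F, D) = 2*D/3
Z = -11 (Z = -(-1)*(13 - 24) = -(-1)*(-11) = -⅐*77 = -11)
V(b) = 1/(51/23 + b)
V(M(2, 7)) + Z = 23/(51 + 23*((⅔)*7)) - 11 = 23/(51 + 23*(14/3)) - 11 = 23/(51 + 322/3) - 11 = 23/(475/3) - 11 = 23*(3/475) - 11 = 69/475 - 11 = -5156/475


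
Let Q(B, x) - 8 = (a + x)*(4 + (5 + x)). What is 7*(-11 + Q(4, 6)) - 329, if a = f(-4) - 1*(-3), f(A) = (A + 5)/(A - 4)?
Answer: 4655/8 ≈ 581.88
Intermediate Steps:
f(A) = (5 + A)/(-4 + A)
a = 23/8 (a = (5 - 4)/(-4 - 4) - 1*(-3) = 1/(-8) + 3 = -⅛*1 + 3 = -⅛ + 3 = 23/8 ≈ 2.8750)
Q(B, x) = 8 + (9 + x)*(23/8 + x) (Q(B, x) = 8 + (23/8 + x)*(4 + (5 + x)) = 8 + (23/8 + x)*(9 + x) = 8 + (9 + x)*(23/8 + x))
7*(-11 + Q(4, 6)) - 329 = 7*(-11 + (271/8 + 6² + (95/8)*6)) - 329 = 7*(-11 + (271/8 + 36 + 285/4)) - 329 = 7*(-11 + 1129/8) - 329 = 7*(1041/8) - 329 = 7287/8 - 329 = 4655/8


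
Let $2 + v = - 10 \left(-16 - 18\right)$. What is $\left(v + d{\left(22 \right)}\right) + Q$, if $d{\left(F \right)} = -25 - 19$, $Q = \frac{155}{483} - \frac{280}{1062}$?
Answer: $\frac{25139249}{85491} \approx 294.06$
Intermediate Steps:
$Q = \frac{4895}{85491}$ ($Q = 155 \cdot \frac{1}{483} - \frac{140}{531} = \frac{155}{483} - \frac{140}{531} = \frac{4895}{85491} \approx 0.057257$)
$v = 338$ ($v = -2 - 10 \left(-16 - 18\right) = -2 - -340 = -2 + 340 = 338$)
$d{\left(F \right)} = -44$
$\left(v + d{\left(22 \right)}\right) + Q = \left(338 - 44\right) + \frac{4895}{85491} = 294 + \frac{4895}{85491} = \frac{25139249}{85491}$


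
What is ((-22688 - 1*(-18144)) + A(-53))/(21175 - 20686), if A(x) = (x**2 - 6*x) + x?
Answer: -490/163 ≈ -3.0061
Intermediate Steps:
A(x) = x**2 - 5*x
((-22688 - 1*(-18144)) + A(-53))/(21175 - 20686) = ((-22688 - 1*(-18144)) - 53*(-5 - 53))/(21175 - 20686) = ((-22688 + 18144) - 53*(-58))/489 = (-4544 + 3074)*(1/489) = -1470*1/489 = -490/163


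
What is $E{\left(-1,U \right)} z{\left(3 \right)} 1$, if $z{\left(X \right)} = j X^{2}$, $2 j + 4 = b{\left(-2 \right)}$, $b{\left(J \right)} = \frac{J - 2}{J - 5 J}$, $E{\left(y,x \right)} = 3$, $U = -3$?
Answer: $- \frac{243}{4} \approx -60.75$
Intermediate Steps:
$b{\left(J \right)} = - \frac{-2 + J}{4 J}$ ($b{\left(J \right)} = \frac{-2 + J}{\left(-4\right) J} = \left(-2 + J\right) \left(- \frac{1}{4 J}\right) = - \frac{-2 + J}{4 J}$)
$j = - \frac{9}{4}$ ($j = -2 + \frac{\frac{1}{4} \frac{1}{-2} \left(2 - -2\right)}{2} = -2 + \frac{\frac{1}{4} \left(- \frac{1}{2}\right) \left(2 + 2\right)}{2} = -2 + \frac{\frac{1}{4} \left(- \frac{1}{2}\right) 4}{2} = -2 + \frac{1}{2} \left(- \frac{1}{2}\right) = -2 - \frac{1}{4} = - \frac{9}{4} \approx -2.25$)
$z{\left(X \right)} = - \frac{9 X^{2}}{4}$
$E{\left(-1,U \right)} z{\left(3 \right)} 1 = 3 \left(- \frac{9 \cdot 3^{2}}{4}\right) 1 = 3 \left(\left(- \frac{9}{4}\right) 9\right) 1 = 3 \left(- \frac{81}{4}\right) 1 = \left(- \frac{243}{4}\right) 1 = - \frac{243}{4}$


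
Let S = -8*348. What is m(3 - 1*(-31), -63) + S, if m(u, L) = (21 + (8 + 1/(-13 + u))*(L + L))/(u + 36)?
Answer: -195873/70 ≈ -2798.2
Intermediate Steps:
S = -2784
m(u, L) = (21 + 2*L*(8 + 1/(-13 + u)))/(36 + u) (m(u, L) = (21 + (8 + 1/(-13 + u))*(2*L))/(36 + u) = (21 + 2*L*(8 + 1/(-13 + u)))/(36 + u))
m(3 - 1*(-31), -63) + S = (-273 - 206*(-63) + 21*(3 - 1*(-31)) + 16*(-63)*(3 - 1*(-31)))/(-468 + (3 - 1*(-31))**2 + 23*(3 - 1*(-31))) - 2784 = (-273 + 12978 + 21*(3 + 31) + 16*(-63)*(3 + 31))/(-468 + (3 + 31)**2 + 23*(3 + 31)) - 2784 = (-273 + 12978 + 21*34 + 16*(-63)*34)/(-468 + 34**2 + 23*34) - 2784 = (-273 + 12978 + 714 - 34272)/(-468 + 1156 + 782) - 2784 = -20853/1470 - 2784 = (1/1470)*(-20853) - 2784 = -993/70 - 2784 = -195873/70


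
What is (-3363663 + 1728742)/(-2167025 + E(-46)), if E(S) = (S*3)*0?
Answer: 1634921/2167025 ≈ 0.75445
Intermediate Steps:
E(S) = 0 (E(S) = (3*S)*0 = 0)
(-3363663 + 1728742)/(-2167025 + E(-46)) = (-3363663 + 1728742)/(-2167025 + 0) = -1634921/(-2167025) = -1634921*(-1/2167025) = 1634921/2167025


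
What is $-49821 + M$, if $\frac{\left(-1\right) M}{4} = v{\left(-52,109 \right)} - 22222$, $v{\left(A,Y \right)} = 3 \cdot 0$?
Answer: $39067$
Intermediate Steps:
$v{\left(A,Y \right)} = 0$
$M = 88888$ ($M = - 4 \left(0 - 22222\right) = \left(-4\right) \left(-22222\right) = 88888$)
$-49821 + M = -49821 + 88888 = 39067$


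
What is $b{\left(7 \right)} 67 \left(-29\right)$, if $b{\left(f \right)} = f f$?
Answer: $-95207$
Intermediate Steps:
$b{\left(f \right)} = f^{2}$
$b{\left(7 \right)} 67 \left(-29\right) = 7^{2} \cdot 67 \left(-29\right) = 49 \cdot 67 \left(-29\right) = 3283 \left(-29\right) = -95207$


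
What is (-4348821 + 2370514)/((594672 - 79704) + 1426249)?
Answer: -1978307/1941217 ≈ -1.0191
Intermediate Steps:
(-4348821 + 2370514)/((594672 - 79704) + 1426249) = -1978307/(514968 + 1426249) = -1978307/1941217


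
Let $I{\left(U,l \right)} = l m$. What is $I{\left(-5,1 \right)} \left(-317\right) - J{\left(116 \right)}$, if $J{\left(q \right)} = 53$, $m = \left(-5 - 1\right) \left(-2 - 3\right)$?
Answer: $-9563$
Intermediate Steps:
$m = 30$ ($m = \left(-6\right) \left(-5\right) = 30$)
$I{\left(U,l \right)} = 30 l$ ($I{\left(U,l \right)} = l 30 = 30 l$)
$I{\left(-5,1 \right)} \left(-317\right) - J{\left(116 \right)} = 30 \cdot 1 \left(-317\right) - 53 = 30 \left(-317\right) - 53 = -9510 - 53 = -9563$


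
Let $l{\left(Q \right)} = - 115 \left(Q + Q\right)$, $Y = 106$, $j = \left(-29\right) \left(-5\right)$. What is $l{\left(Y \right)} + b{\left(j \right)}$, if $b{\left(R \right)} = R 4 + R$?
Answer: $-23655$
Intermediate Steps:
$j = 145$
$l{\left(Q \right)} = - 230 Q$ ($l{\left(Q \right)} = - 115 \cdot 2 Q = - 230 Q$)
$b{\left(R \right)} = 5 R$ ($b{\left(R \right)} = 4 R + R = 5 R$)
$l{\left(Y \right)} + b{\left(j \right)} = \left(-230\right) 106 + 5 \cdot 145 = -24380 + 725 = -23655$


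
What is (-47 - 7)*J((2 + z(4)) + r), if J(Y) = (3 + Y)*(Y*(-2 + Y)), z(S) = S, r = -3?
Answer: -972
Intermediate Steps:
J(Y) = Y*(-2 + Y)*(3 + Y)
(-47 - 7)*J((2 + z(4)) + r) = (-47 - 7)*(((2 + 4) - 3)*(-6 + ((2 + 4) - 3) + ((2 + 4) - 3)**2)) = -54*(6 - 3)*(-6 + (6 - 3) + (6 - 3)**2) = -162*(-6 + 3 + 3**2) = -162*(-6 + 3 + 9) = -162*6 = -54*18 = -972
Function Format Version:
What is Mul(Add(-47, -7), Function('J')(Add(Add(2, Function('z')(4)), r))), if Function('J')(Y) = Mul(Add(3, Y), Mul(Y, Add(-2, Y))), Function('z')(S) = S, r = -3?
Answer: -972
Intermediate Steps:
Function('J')(Y) = Mul(Y, Add(-2, Y), Add(3, Y))
Mul(Add(-47, -7), Function('J')(Add(Add(2, Function('z')(4)), r))) = Mul(Add(-47, -7), Mul(Add(Add(2, 4), -3), Add(-6, Add(Add(2, 4), -3), Pow(Add(Add(2, 4), -3), 2)))) = Mul(-54, Mul(Add(6, -3), Add(-6, Add(6, -3), Pow(Add(6, -3), 2)))) = Mul(-54, Mul(3, Add(-6, 3, Pow(3, 2)))) = Mul(-54, Mul(3, Add(-6, 3, 9))) = Mul(-54, Mul(3, 6)) = Mul(-54, 18) = -972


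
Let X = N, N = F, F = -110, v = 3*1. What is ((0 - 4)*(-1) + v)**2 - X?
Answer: 159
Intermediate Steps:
v = 3
N = -110
X = -110
((0 - 4)*(-1) + v)**2 - X = ((0 - 4)*(-1) + 3)**2 - 1*(-110) = (-4*(-1) + 3)**2 + 110 = (4 + 3)**2 + 110 = 7**2 + 110 = 49 + 110 = 159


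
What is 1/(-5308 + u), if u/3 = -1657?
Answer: -1/10279 ≈ -9.7286e-5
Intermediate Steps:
u = -4971 (u = 3*(-1657) = -4971)
1/(-5308 + u) = 1/(-5308 - 4971) = 1/(-10279) = -1/10279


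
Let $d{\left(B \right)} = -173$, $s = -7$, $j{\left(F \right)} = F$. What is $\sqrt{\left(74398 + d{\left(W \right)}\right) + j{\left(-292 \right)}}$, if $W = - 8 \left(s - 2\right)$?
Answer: $\sqrt{73933} \approx 271.91$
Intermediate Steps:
$W = 72$ ($W = - 8 \left(-7 - 2\right) = \left(-8\right) \left(-9\right) = 72$)
$\sqrt{\left(74398 + d{\left(W \right)}\right) + j{\left(-292 \right)}} = \sqrt{\left(74398 - 173\right) - 292} = \sqrt{74225 - 292} = \sqrt{73933}$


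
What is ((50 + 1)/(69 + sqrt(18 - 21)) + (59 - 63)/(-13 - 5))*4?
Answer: 13733/3573 - 17*I*sqrt(3)/397 ≈ 3.8435 - 0.074168*I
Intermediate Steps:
((50 + 1)/(69 + sqrt(18 - 21)) + (59 - 63)/(-13 - 5))*4 = (51/(69 + sqrt(-3)) - 4/(-18))*4 = (51/(69 + I*sqrt(3)) - 4*(-1/18))*4 = (51/(69 + I*sqrt(3)) + 2/9)*4 = (2/9 + 51/(69 + I*sqrt(3)))*4 = 8/9 + 204/(69 + I*sqrt(3))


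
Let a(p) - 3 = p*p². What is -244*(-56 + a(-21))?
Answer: 2272616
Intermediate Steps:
a(p) = 3 + p³ (a(p) = 3 + p*p² = 3 + p³)
-244*(-56 + a(-21)) = -244*(-56 + (3 + (-21)³)) = -244*(-56 + (3 - 9261)) = -244*(-56 - 9258) = -244*(-9314) = 2272616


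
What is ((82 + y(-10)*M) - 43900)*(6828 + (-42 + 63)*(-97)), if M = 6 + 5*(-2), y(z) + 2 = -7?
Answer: -209759562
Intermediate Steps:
y(z) = -9 (y(z) = -2 - 7 = -9)
M = -4 (M = 6 - 10 = -4)
((82 + y(-10)*M) - 43900)*(6828 + (-42 + 63)*(-97)) = ((82 - 9*(-4)) - 43900)*(6828 + (-42 + 63)*(-97)) = ((82 + 36) - 43900)*(6828 + 21*(-97)) = (118 - 43900)*(6828 - 2037) = -43782*4791 = -209759562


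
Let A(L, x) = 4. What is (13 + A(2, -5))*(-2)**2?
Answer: 68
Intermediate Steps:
(13 + A(2, -5))*(-2)**2 = (13 + 4)*(-2)**2 = 17*4 = 68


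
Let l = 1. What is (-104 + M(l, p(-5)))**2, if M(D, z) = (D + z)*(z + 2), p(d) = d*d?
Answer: 357604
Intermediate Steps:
p(d) = d**2
M(D, z) = (2 + z)*(D + z) (M(D, z) = (D + z)*(2 + z) = (2 + z)*(D + z))
(-104 + M(l, p(-5)))**2 = (-104 + (((-5)**2)**2 + 2*1 + 2*(-5)**2 + 1*(-5)**2))**2 = (-104 + (25**2 + 2 + 2*25 + 1*25))**2 = (-104 + (625 + 2 + 50 + 25))**2 = (-104 + 702)**2 = 598**2 = 357604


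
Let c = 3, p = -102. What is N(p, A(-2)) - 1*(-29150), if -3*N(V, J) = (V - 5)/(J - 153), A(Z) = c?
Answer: 13117393/450 ≈ 29150.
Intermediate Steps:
A(Z) = 3
N(V, J) = -(-5 + V)/(3*(-153 + J)) (N(V, J) = -(V - 5)/(3*(J - 153)) = -(-5 + V)/(3*(-153 + J)))
N(p, A(-2)) - 1*(-29150) = (5 - 1*(-102))/(3*(-153 + 3)) - 1*(-29150) = (⅓)*(5 + 102)/(-150) + 29150 = (⅓)*(-1/150)*107 + 29150 = -107/450 + 29150 = 13117393/450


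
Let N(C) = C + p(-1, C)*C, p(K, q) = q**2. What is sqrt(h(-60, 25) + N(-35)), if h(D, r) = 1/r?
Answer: I*sqrt(1072749)/5 ≈ 207.15*I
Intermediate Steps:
N(C) = C + C**3 (N(C) = C + C**2*C = C + C**3)
sqrt(h(-60, 25) + N(-35)) = sqrt(1/25 + (-35 + (-35)**3)) = sqrt(1/25 + (-35 - 42875)) = sqrt(1/25 - 42910) = sqrt(-1072749/25) = I*sqrt(1072749)/5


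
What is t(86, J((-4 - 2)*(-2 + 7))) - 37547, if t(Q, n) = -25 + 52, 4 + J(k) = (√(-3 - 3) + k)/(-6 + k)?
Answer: -37520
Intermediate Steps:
J(k) = -4 + (k + I*√6)/(-6 + k) (J(k) = -4 + (√(-3 - 3) + k)/(-6 + k) = -4 + (√(-6) + k)/(-6 + k) = -4 + (I*√6 + k)/(-6 + k) = -4 + (k + I*√6)/(-6 + k))
t(Q, n) = 27
t(86, J((-4 - 2)*(-2 + 7))) - 37547 = 27 - 37547 = -37520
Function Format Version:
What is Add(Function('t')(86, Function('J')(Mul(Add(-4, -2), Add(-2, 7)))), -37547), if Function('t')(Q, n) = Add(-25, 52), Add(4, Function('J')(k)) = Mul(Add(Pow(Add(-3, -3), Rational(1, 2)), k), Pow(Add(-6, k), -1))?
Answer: -37520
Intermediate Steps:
Function('J')(k) = Add(-4, Mul(Pow(Add(-6, k), -1), Add(k, Mul(I, Pow(6, Rational(1, 2)))))) (Function('J')(k) = Add(-4, Mul(Add(Pow(Add(-3, -3), Rational(1, 2)), k), Pow(Add(-6, k), -1))) = Add(-4, Mul(Add(Pow(-6, Rational(1, 2)), k), Pow(Add(-6, k), -1))) = Add(-4, Mul(Add(Mul(I, Pow(6, Rational(1, 2))), k), Pow(Add(-6, k), -1))) = Add(-4, Mul(Add(k, Mul(I, Pow(6, Rational(1, 2)))), Pow(Add(-6, k), -1))) = Add(-4, Mul(Pow(Add(-6, k), -1), Add(k, Mul(I, Pow(6, Rational(1, 2)))))))
Function('t')(Q, n) = 27
Add(Function('t')(86, Function('J')(Mul(Add(-4, -2), Add(-2, 7)))), -37547) = Add(27, -37547) = -37520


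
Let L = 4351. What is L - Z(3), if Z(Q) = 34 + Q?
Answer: 4314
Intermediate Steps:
L - Z(3) = 4351 - (34 + 3) = 4351 - 1*37 = 4351 - 37 = 4314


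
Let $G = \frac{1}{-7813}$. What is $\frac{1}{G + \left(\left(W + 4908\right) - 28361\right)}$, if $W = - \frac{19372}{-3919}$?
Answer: $- \frac{30619147}{717959505074} \approx -4.2647 \cdot 10^{-5}$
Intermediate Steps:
$G = - \frac{1}{7813} \approx -0.00012799$
$W = \frac{19372}{3919}$ ($W = \left(-19372\right) \left(- \frac{1}{3919}\right) = \frac{19372}{3919} \approx 4.9431$)
$\frac{1}{G + \left(\left(W + 4908\right) - 28361\right)} = \frac{1}{- \frac{1}{7813} + \left(\left(\frac{19372}{3919} + 4908\right) - 28361\right)} = \frac{1}{- \frac{1}{7813} + \left(\frac{19253824}{3919} - 28361\right)} = \frac{1}{- \frac{1}{7813} - \frac{91892935}{3919}} = \frac{1}{- \frac{717959505074}{30619147}} = - \frac{30619147}{717959505074}$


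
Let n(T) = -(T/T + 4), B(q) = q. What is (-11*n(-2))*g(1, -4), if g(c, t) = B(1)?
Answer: 55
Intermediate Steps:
n(T) = -5 (n(T) = -(1 + 4) = -1*5 = -5)
g(c, t) = 1
(-11*n(-2))*g(1, -4) = -11*(-5)*1 = 55*1 = 55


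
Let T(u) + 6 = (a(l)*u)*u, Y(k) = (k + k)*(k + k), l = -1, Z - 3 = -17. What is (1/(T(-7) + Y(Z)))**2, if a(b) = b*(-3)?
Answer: 1/855625 ≈ 1.1687e-6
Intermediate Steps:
Z = -14 (Z = 3 - 17 = -14)
a(b) = -3*b
Y(k) = 4*k**2 (Y(k) = (2*k)*(2*k) = 4*k**2)
T(u) = -6 + 3*u**2 (T(u) = -6 + ((-3*(-1))*u)*u = -6 + (3*u)*u = -6 + 3*u**2)
(1/(T(-7) + Y(Z)))**2 = (1/((-6 + 3*(-7)**2) + 4*(-14)**2))**2 = (1/((-6 + 3*49) + 4*196))**2 = (1/((-6 + 147) + 784))**2 = (1/(141 + 784))**2 = (1/925)**2 = 1/855625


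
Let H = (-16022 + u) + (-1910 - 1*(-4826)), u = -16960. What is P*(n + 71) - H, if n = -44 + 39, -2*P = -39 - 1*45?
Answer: 32838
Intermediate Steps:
P = 42 (P = -(-39 - 1*45)/2 = -(-39 - 45)/2 = -½*(-84) = 42)
n = -5
H = -30066 (H = (-16022 - 16960) + (-1910 - 1*(-4826)) = -32982 + (-1910 + 4826) = -32982 + 2916 = -30066)
P*(n + 71) - H = 42*(-5 + 71) - 1*(-30066) = 42*66 + 30066 = 2772 + 30066 = 32838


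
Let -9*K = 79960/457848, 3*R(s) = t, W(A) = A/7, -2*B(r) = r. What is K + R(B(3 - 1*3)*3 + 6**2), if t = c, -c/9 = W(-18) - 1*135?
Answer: 1487993266/3605553 ≈ 412.69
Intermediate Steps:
B(r) = -r/2
W(A) = A/7 (W(A) = A*(1/7) = A/7)
c = 8667/7 (c = -9*((1/7)*(-18) - 1*135) = -9*(-18/7 - 135) = -9*(-963/7) = 8667/7 ≈ 1238.1)
t = 8667/7 ≈ 1238.1
R(s) = 2889/7 (R(s) = (1/3)*(8667/7) = 2889/7)
K = -9995/515079 (K = -79960/(9*457848) = -1/9*9995/57231 = -9995/515079 ≈ -0.019405)
K + R(B(3 - 1*3)*3 + 6**2) = -9995/515079 + 2889/7 = 1487993266/3605553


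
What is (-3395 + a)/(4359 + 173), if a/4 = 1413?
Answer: 2257/4532 ≈ 0.49801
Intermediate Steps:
a = 5652 (a = 4*1413 = 5652)
(-3395 + a)/(4359 + 173) = (-3395 + 5652)/(4359 + 173) = 2257/4532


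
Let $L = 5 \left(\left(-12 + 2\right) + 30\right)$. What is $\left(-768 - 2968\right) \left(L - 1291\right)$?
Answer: $4449576$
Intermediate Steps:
$L = 100$ ($L = 5 \left(-10 + 30\right) = 5 \cdot 20 = 100$)
$\left(-768 - 2968\right) \left(L - 1291\right) = \left(-768 - 2968\right) \left(100 - 1291\right) = \left(-3736\right) \left(-1191\right) = 4449576$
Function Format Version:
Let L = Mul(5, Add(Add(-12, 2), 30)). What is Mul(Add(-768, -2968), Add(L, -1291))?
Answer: 4449576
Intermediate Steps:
L = 100 (L = Mul(5, Add(-10, 30)) = Mul(5, 20) = 100)
Mul(Add(-768, -2968), Add(L, -1291)) = Mul(Add(-768, -2968), Add(100, -1291)) = Mul(-3736, -1191) = 4449576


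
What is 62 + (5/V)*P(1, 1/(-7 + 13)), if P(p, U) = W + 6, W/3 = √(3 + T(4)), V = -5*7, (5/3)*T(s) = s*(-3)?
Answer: 428/7 - 3*I*√105/35 ≈ 61.143 - 0.87831*I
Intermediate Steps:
T(s) = -9*s/5 (T(s) = 3*(s*(-3))/5 = 3*(-3*s)/5 = -9*s/5)
V = -35
W = 3*I*√105/5 (W = 3*√(3 - 9/5*4) = 3*√(3 - 36/5) = 3*√(-21/5) = 3*(I*√105/5) = 3*I*√105/5 ≈ 6.1482*I)
P(p, U) = 6 + 3*I*√105/5 (P(p, U) = 3*I*√105/5 + 6 = 6 + 3*I*√105/5)
62 + (5/V)*P(1, 1/(-7 + 13)) = 62 + (5/(-35))*(6 + 3*I*√105/5) = 62 + (5*(-1/35))*(6 + 3*I*√105/5) = 62 - (6 + 3*I*√105/5)/7 = 62 + (-6/7 - 3*I*√105/35) = 428/7 - 3*I*√105/35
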